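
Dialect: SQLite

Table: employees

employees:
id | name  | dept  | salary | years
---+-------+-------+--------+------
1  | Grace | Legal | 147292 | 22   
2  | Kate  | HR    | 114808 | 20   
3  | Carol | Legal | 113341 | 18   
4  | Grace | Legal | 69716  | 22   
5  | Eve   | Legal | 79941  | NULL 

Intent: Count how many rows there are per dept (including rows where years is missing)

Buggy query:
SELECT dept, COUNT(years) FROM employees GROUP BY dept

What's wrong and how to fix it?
Bug: COUNT(column) counts non-NULL values only; rows with NULL years aren't counted

Fix: Replace COUNT(years) with COUNT(*)

Corrected query:
SELECT dept, COUNT(*) FROM employees GROUP BY dept

Result:
dept  | COUNT(*)
------+---------
HR    | 1       
Legal | 4       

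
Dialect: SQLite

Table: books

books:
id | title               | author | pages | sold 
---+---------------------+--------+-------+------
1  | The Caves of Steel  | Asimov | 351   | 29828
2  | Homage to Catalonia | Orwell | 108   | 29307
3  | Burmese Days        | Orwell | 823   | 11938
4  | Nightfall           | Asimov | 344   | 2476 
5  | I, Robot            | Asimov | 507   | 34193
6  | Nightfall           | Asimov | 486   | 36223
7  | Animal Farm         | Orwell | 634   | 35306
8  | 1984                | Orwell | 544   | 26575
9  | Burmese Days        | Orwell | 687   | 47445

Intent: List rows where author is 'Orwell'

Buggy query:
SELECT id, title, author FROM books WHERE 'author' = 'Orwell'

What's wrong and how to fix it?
Bug: Single quotes denote string literals in SQL; the column name is being compared as a constant string

Fix: Reference the column as author without single quotes

Corrected query:
SELECT id, title, author FROM books WHERE author = 'Orwell'

Result:
id | title               | author
---+---------------------+-------
2  | Homage to Catalonia | Orwell
3  | Burmese Days        | Orwell
7  | Animal Farm         | Orwell
8  | 1984                | Orwell
9  | Burmese Days        | Orwell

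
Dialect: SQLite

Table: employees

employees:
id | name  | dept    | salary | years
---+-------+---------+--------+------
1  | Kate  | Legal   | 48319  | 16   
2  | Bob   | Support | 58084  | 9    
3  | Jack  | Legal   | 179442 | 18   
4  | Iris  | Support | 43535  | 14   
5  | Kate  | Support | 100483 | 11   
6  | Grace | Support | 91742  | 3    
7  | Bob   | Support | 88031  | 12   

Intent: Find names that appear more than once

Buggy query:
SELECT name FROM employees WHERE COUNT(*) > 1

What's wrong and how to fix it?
Bug: WHERE can't reference COUNT(*); aggregates are computed after WHERE

Fix: GROUP BY name, then filter groups with HAVING COUNT(*) > 1

Corrected query:
SELECT name FROM employees GROUP BY name HAVING COUNT(*) > 1

Result:
name
----
Bob 
Kate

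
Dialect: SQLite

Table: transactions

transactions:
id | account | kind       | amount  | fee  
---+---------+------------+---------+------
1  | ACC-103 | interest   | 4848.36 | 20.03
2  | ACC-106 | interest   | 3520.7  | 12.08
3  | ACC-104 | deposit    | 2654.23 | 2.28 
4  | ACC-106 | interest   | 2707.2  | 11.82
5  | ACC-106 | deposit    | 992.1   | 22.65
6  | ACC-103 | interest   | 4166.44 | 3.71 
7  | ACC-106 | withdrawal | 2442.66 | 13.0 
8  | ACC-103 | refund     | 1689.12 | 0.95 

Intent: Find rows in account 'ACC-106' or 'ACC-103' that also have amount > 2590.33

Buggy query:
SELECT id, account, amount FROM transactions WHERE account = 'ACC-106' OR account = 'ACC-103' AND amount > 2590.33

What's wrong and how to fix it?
Bug: AND binds tighter than OR, so this parses as account = 'ACC-106' OR (account = 'ACC-103' AND amount > 2590.33)

Fix: Group the OR with parentheses (or use IN), then AND the threshold

Corrected query:
SELECT id, account, amount FROM transactions WHERE (account = 'ACC-106' OR account = 'ACC-103') AND amount > 2590.33

Result:
id | account | amount 
---+---------+--------
1  | ACC-103 | 4848.36
2  | ACC-106 | 3520.7 
4  | ACC-106 | 2707.2 
6  | ACC-103 | 4166.44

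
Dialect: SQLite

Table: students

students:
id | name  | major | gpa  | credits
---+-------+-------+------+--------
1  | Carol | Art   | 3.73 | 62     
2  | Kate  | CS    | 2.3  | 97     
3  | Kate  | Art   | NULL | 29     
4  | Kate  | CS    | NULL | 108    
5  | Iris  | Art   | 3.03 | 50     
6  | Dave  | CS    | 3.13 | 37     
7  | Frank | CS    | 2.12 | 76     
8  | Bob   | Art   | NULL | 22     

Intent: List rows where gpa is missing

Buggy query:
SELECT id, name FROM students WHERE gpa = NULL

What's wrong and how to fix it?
Bug: '= NULL' is always unknown in SQL three-valued logic, so no rows match

Fix: Use IS NULL to test for NULL

Corrected query:
SELECT id, name FROM students WHERE gpa IS NULL

Result:
id | name
---+-----
3  | Kate
4  | Kate
8  | Bob 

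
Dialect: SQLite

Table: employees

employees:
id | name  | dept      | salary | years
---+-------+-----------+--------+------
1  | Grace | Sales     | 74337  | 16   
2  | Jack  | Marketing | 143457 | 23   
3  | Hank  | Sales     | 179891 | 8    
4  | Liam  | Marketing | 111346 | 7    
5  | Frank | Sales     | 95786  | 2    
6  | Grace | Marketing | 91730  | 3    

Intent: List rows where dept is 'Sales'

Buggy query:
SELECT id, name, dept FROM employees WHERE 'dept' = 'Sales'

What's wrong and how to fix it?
Bug: Single quotes denote string literals in SQL; the column name is being compared as a constant string

Fix: Remove the quotes around the column name (or use double quotes for an identifier)

Corrected query:
SELECT id, name, dept FROM employees WHERE dept = 'Sales'

Result:
id | name  | dept 
---+-------+------
1  | Grace | Sales
3  | Hank  | Sales
5  | Frank | Sales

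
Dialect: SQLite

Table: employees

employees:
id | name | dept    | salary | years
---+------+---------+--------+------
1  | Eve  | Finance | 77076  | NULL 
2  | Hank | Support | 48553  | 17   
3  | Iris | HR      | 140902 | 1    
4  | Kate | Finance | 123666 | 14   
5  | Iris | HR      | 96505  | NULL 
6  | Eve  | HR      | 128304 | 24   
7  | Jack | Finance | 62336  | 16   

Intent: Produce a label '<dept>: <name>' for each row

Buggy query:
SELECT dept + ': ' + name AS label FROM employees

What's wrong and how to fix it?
Bug: '+' is numeric addition; on text columns SQLite converts them to 0 instead of concatenating

Fix: Use the || operator for string concatenation

Corrected query:
SELECT dept || ': ' || name AS label FROM employees

Result:
label        
-------------
Finance: Eve 
Support: Hank
HR: Iris     
Finance: Kate
HR: Iris     
HR: Eve      
Finance: Jack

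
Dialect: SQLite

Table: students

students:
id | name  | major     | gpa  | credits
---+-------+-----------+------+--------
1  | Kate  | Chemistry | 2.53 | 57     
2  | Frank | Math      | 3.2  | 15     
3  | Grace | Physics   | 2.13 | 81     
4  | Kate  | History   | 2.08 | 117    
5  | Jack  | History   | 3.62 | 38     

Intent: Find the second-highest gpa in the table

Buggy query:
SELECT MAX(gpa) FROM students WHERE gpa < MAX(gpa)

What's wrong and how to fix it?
Bug: MAX(gpa) on the right of the comparison is an aggregate-in-WHERE error

Fix: Compute the overall MAX in a subquery, then take MAX of rows below it

Corrected query:
SELECT MAX(gpa) FROM students WHERE gpa < (SELECT MAX(gpa) FROM students)

Result:
MAX(gpa)
--------
3.2     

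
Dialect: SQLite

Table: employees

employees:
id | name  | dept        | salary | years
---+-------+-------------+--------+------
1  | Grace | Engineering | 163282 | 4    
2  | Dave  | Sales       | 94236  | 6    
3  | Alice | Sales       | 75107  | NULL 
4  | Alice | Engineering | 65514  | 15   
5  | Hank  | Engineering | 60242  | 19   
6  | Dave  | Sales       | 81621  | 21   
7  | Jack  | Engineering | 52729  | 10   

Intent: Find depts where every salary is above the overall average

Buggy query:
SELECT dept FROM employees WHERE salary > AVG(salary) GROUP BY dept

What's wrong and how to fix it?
Bug: AVG() is an aggregate; it can't sit directly in WHERE

Fix: Use a subquery for AVG and a HAVING MIN(...) filter so the condition holds for every row in the group

Corrected query:
SELECT dept FROM employees GROUP BY dept HAVING MIN(salary) > (SELECT AVG(salary) FROM employees)

Result:
(no rows)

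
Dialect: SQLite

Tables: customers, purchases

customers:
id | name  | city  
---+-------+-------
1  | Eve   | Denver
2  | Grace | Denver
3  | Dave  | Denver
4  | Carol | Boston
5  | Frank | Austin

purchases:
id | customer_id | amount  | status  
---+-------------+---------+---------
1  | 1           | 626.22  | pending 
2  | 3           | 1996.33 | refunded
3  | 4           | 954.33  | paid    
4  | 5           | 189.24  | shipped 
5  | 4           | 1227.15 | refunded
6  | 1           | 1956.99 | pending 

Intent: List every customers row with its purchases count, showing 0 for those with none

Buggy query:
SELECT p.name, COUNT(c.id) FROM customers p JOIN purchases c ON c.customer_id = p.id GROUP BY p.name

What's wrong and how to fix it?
Bug: INNER JOIN drops customers rows that have no matching purchases rows

Fix: Use LEFT JOIN so parents without children still appear (COUNT(c.id) gives 0)

Corrected query:
SELECT p.name, COUNT(c.id) FROM customers p LEFT JOIN purchases c ON c.customer_id = p.id GROUP BY p.name

Result:
name  | COUNT(c.id)
------+------------
Carol | 2          
Dave  | 1          
Eve   | 2          
Frank | 1          
Grace | 0          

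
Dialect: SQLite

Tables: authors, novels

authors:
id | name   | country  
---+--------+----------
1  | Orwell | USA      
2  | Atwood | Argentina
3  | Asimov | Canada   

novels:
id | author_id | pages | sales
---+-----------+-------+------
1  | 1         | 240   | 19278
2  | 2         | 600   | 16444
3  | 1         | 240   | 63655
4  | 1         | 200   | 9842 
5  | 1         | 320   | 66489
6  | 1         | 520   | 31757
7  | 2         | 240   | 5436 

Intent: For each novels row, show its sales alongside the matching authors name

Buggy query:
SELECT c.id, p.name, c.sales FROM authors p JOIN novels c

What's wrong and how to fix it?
Bug: Missing join condition: each novels row is matched to all authors rows instead of just its own

Fix: Add ON c.author_id = p.id to the JOIN

Corrected query:
SELECT c.id, p.name, c.sales FROM authors p JOIN novels c ON c.author_id = p.id

Result:
id | name   | sales
---+--------+------
1  | Orwell | 19278
2  | Atwood | 16444
3  | Orwell | 63655
4  | Orwell | 9842 
5  | Orwell | 66489
6  | Orwell | 31757
7  | Atwood | 5436 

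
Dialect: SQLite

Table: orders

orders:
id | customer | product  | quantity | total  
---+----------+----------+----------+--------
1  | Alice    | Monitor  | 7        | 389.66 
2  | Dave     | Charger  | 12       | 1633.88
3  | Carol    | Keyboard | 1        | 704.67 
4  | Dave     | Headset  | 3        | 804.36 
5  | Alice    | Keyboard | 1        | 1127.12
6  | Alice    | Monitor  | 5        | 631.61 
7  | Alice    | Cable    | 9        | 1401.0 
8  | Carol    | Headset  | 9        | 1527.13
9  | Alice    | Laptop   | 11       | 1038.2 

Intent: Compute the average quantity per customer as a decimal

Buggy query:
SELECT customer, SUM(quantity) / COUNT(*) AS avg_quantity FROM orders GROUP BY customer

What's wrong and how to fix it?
Bug: SUM(quantity) and COUNT(*) are both integers; the division truncates the fractional part

Fix: Cast one side to REAL so the division keeps the fractional part

Corrected query:
SELECT customer, SUM(quantity) * 1.0 / COUNT(*) AS avg_quantity FROM orders GROUP BY customer

Result:
customer | avg_quantity
---------+-------------
Alice    | 6.6         
Carol    | 5           
Dave     | 7.5         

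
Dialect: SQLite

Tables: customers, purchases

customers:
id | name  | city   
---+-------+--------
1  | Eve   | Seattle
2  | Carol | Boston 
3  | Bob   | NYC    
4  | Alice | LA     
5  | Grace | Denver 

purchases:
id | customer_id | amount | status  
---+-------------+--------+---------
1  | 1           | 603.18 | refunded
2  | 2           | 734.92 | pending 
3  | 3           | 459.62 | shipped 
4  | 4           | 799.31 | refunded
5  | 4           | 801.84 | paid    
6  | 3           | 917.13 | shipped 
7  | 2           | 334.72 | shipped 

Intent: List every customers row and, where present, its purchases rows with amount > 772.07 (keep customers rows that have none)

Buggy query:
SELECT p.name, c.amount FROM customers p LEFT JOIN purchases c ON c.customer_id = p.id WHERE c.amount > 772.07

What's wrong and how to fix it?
Bug: A WHERE condition on the right-hand table after LEFT JOIN drops unmatched parents

Fix: Put 'c.amount > 772.07' in the JOIN's ON clause instead of WHERE

Corrected query:
SELECT p.name, c.amount FROM customers p LEFT JOIN purchases c ON c.customer_id = p.id AND c.amount > 772.07

Result:
name  | amount
------+-------
Eve   | NULL  
Carol | NULL  
Bob   | 917.13
Alice | 799.31
Alice | 801.84
Grace | NULL  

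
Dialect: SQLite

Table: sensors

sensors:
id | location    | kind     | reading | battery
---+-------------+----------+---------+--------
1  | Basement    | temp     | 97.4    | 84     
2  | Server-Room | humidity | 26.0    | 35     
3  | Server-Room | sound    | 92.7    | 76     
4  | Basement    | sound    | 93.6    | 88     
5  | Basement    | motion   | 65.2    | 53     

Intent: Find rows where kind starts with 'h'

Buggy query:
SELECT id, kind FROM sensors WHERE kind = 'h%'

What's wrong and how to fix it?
Bug: '=' compares the literal string including the % character; pattern matching needs LIKE

Fix: Use LIKE for wildcard pattern matching

Corrected query:
SELECT id, kind FROM sensors WHERE kind LIKE 'h%'

Result:
id | kind    
---+---------
2  | humidity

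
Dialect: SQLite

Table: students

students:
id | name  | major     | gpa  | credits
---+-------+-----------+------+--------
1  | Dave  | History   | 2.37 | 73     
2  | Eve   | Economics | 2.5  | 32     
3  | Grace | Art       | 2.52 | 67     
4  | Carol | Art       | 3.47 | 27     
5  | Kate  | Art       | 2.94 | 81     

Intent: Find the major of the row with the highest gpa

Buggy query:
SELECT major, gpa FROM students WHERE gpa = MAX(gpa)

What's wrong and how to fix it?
Bug: MAX(gpa) is an aggregate and cannot be used directly in WHERE

Fix: Use a subquery: WHERE gpa = (SELECT MAX(gpa) FROM students)

Corrected query:
SELECT major, gpa FROM students WHERE gpa = (SELECT MAX(gpa) FROM students)

Result:
major | gpa 
------+-----
Art   | 3.47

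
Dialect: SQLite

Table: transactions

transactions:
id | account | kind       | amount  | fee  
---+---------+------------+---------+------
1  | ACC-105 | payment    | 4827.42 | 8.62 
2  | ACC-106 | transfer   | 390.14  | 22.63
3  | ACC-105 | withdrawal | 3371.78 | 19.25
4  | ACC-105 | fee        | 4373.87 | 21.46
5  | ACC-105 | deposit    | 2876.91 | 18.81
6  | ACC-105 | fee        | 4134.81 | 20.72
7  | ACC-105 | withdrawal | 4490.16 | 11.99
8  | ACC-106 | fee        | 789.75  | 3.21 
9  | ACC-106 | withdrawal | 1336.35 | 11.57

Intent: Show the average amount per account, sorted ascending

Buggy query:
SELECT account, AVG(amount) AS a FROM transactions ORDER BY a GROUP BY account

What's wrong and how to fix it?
Bug: GROUP BY must precede ORDER BY

Fix: Reorder: SELECT … FROM … GROUP BY … ORDER BY …

Corrected query:
SELECT account, AVG(amount) AS a FROM transactions GROUP BY account ORDER BY a

Result:
account | a          
--------+------------
ACC-106 | 838.746667 
ACC-105 | 4012.491667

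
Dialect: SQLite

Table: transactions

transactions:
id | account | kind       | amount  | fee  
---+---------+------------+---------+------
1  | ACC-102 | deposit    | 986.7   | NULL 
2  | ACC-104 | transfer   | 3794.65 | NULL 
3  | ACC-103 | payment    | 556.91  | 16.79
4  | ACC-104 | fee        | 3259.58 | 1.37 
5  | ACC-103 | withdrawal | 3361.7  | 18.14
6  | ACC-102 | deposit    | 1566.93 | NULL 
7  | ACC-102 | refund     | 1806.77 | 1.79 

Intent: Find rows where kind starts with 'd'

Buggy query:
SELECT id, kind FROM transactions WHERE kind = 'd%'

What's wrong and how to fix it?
Bug: Wildcards only work with LIKE; '=' treats '%' as a literal character

Fix: Replace '=' with LIKE so 'd%' is treated as a pattern

Corrected query:
SELECT id, kind FROM transactions WHERE kind LIKE 'd%'

Result:
id | kind   
---+--------
1  | deposit
6  | deposit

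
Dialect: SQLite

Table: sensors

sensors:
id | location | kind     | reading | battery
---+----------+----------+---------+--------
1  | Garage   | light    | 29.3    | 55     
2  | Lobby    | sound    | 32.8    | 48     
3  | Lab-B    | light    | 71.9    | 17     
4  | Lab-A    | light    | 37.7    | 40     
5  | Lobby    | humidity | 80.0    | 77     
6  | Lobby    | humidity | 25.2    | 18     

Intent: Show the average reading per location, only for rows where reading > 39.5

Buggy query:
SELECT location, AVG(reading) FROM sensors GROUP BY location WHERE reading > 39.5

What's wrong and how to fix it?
Bug: WHERE cannot follow GROUP BY

Fix: Move the WHERE clause before GROUP BY

Corrected query:
SELECT location, AVG(reading) FROM sensors WHERE reading > 39.5 GROUP BY location

Result:
location | AVG(reading)
---------+-------------
Lab-B    | 71.9        
Lobby    | 80          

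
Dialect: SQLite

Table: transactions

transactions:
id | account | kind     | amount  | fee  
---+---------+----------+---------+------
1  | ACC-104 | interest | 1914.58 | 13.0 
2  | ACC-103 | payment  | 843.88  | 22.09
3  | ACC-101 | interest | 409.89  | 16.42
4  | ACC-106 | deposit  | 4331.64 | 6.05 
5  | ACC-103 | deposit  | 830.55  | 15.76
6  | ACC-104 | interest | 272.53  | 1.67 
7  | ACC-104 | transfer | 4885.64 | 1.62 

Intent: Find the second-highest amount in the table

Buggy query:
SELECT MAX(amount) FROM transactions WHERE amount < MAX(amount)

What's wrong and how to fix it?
Bug: MAX(amount) on the right of the comparison is an aggregate-in-WHERE error

Fix: Put the inner MAX in a scalar subquery

Corrected query:
SELECT MAX(amount) FROM transactions WHERE amount < (SELECT MAX(amount) FROM transactions)

Result:
MAX(amount)
-----------
4331.64    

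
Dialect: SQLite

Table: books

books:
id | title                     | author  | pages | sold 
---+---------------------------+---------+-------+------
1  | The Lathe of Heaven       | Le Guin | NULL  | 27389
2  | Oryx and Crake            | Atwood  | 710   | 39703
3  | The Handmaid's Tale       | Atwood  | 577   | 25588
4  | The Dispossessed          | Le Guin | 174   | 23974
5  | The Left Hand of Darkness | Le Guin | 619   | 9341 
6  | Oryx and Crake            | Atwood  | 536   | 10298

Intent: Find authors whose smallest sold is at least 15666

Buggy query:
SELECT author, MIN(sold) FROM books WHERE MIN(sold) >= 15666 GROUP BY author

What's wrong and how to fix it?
Bug: Aggregates like MIN are computed per group after WHERE runs

Fix: Use HAVING for the per-group MIN condition

Corrected query:
SELECT author, MIN(sold) FROM books GROUP BY author HAVING MIN(sold) >= 15666

Result:
(no rows)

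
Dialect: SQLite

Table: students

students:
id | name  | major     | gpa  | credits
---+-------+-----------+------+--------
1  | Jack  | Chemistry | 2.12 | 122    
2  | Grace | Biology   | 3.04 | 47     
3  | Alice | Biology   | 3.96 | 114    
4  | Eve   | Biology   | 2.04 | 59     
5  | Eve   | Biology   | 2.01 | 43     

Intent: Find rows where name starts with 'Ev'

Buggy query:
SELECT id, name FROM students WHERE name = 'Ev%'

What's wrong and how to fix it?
Bug: Wildcards only work with LIKE; '=' treats '%' as a literal character

Fix: Replace '=' with LIKE so 'Ev%' is treated as a pattern

Corrected query:
SELECT id, name FROM students WHERE name LIKE 'Ev%'

Result:
id | name
---+-----
4  | Eve 
5  | Eve 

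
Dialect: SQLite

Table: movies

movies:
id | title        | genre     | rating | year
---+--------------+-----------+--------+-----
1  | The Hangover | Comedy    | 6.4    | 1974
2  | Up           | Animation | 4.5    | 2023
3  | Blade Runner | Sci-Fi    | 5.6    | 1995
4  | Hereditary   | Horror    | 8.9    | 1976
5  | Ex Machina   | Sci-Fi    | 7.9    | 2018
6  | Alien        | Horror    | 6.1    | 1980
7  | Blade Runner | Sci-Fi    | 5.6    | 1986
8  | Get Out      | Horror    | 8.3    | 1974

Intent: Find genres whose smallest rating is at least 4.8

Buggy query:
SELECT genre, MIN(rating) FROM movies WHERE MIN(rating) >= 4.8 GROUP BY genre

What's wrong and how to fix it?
Bug: MIN() in WHERE is a misuse of aggregate

Fix: Use HAVING for the per-group MIN condition

Corrected query:
SELECT genre, MIN(rating) FROM movies GROUP BY genre HAVING MIN(rating) >= 4.8

Result:
genre  | MIN(rating)
-------+------------
Comedy | 6.4        
Horror | 6.1        
Sci-Fi | 5.6        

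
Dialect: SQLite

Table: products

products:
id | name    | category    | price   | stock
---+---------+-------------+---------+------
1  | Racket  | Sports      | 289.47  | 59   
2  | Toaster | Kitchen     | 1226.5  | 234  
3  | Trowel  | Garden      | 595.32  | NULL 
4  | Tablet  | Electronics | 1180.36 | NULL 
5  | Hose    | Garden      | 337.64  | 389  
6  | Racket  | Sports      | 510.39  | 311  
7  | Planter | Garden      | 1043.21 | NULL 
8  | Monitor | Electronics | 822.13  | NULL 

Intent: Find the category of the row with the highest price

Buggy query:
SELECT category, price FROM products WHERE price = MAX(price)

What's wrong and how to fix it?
Bug: WHERE is evaluated per row; an aggregate over the whole table isn't defined there

Fix: Use a subquery: WHERE price = (SELECT MAX(price) FROM products)

Corrected query:
SELECT category, price FROM products WHERE price = (SELECT MAX(price) FROM products)

Result:
category | price 
---------+-------
Kitchen  | 1226.5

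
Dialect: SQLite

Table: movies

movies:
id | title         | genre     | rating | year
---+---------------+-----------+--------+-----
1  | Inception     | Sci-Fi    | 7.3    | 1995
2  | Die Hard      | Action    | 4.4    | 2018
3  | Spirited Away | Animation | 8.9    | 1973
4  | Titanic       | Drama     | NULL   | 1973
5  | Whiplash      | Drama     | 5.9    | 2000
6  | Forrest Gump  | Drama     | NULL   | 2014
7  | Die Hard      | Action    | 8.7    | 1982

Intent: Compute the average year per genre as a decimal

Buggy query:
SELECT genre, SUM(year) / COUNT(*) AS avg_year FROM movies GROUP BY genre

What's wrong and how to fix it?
Bug: Both operands are integers, so '/' performs integer division and truncates

Fix: Cast one side to REAL so the division keeps the fractional part

Corrected query:
SELECT genre, SUM(year) * 1.0 / COUNT(*) AS avg_year FROM movies GROUP BY genre

Result:
genre     | avg_year   
----------+------------
Action    | 2000       
Animation | 1973       
Drama     | 1995.666667
Sci-Fi    | 1995       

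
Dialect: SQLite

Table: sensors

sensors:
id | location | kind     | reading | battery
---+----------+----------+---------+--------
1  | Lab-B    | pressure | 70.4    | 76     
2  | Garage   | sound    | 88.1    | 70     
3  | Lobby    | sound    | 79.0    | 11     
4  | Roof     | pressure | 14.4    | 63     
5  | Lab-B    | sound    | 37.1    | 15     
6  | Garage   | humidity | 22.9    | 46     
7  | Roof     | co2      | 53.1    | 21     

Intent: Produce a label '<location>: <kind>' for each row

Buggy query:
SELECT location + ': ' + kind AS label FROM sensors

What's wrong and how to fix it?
Bug: SQLite uses || for string concatenation; + coerces text to numbers (yielding 0)

Fix: Replace + with || to concatenate text

Corrected query:
SELECT location || ': ' || kind AS label FROM sensors

Result:
label           
----------------
Lab-B: pressure 
Garage: sound   
Lobby: sound    
Roof: pressure  
Lab-B: sound    
Garage: humidity
Roof: co2       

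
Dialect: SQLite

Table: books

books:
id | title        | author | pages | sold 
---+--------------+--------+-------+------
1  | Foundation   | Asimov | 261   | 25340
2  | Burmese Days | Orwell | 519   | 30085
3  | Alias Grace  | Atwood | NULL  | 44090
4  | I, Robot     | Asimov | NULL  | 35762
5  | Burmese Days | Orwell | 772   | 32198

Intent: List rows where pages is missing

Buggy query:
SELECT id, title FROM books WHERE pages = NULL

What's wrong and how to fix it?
Bug: Comparing to NULL with '=' never matches; NULL = NULL is unknown, not true

Fix: Replace '= NULL' with 'IS NULL'

Corrected query:
SELECT id, title FROM books WHERE pages IS NULL

Result:
id | title      
---+------------
3  | Alias Grace
4  | I, Robot   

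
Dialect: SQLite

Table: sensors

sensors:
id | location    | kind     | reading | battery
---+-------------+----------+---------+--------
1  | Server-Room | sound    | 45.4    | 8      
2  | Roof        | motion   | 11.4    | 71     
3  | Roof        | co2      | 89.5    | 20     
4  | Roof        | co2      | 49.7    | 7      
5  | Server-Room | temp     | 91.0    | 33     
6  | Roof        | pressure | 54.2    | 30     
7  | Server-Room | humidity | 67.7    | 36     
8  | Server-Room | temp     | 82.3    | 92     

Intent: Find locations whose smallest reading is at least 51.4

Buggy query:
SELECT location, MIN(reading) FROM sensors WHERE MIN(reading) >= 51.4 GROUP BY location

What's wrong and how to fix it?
Bug: Aggregates like MIN are computed per group after WHERE runs

Fix: Use HAVING for the per-group MIN condition

Corrected query:
SELECT location, MIN(reading) FROM sensors GROUP BY location HAVING MIN(reading) >= 51.4

Result:
(no rows)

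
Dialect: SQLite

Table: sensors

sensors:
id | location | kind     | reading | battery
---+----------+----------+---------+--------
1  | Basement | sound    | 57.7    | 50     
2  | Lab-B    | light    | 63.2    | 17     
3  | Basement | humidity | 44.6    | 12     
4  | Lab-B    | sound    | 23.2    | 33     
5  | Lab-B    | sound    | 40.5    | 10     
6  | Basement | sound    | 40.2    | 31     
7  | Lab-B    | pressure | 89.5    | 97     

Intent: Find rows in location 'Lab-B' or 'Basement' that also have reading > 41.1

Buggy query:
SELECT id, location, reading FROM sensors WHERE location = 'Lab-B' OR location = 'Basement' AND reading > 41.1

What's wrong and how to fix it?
Bug: Without parentheses, AND is evaluated before OR, so the reading filter only applies to the 'Basement' branch

Fix: Add parentheses around the OR so the AND applies to both alternatives

Corrected query:
SELECT id, location, reading FROM sensors WHERE (location = 'Lab-B' OR location = 'Basement') AND reading > 41.1

Result:
id | location | reading
---+----------+--------
1  | Basement | 57.7   
2  | Lab-B    | 63.2   
3  | Basement | 44.6   
7  | Lab-B    | 89.5   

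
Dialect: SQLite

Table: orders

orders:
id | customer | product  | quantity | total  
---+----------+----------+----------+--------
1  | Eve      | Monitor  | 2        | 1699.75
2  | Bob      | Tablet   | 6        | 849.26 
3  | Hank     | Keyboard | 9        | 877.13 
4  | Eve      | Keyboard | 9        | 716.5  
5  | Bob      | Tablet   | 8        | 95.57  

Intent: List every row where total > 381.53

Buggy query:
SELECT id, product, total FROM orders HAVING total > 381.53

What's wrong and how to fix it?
Bug: HAVING filters the output of aggregation, but this query has no GROUP BY and no aggregate functions, so SQLite rejects it (HAVING clause on a non-aggregate query); the condition here is per row

Fix: Use WHERE for row-level filtering

Corrected query:
SELECT id, product, total FROM orders WHERE total > 381.53

Result:
id | product  | total  
---+----------+--------
1  | Monitor  | 1699.75
2  | Tablet   | 849.26 
3  | Keyboard | 877.13 
4  | Keyboard | 716.5  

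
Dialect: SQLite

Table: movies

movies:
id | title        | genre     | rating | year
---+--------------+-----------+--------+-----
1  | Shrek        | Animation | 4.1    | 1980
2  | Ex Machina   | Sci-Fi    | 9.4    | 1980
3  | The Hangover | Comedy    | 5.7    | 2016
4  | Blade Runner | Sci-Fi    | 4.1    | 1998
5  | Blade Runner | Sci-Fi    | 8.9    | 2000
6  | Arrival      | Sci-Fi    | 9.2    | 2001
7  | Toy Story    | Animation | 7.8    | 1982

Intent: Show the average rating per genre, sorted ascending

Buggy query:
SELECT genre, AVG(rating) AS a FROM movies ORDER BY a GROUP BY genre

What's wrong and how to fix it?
Bug: GROUP BY must precede ORDER BY

Fix: Move ORDER BY to the end, after GROUP BY

Corrected query:
SELECT genre, AVG(rating) AS a FROM movies GROUP BY genre ORDER BY a

Result:
genre     | a   
----------+-----
Comedy    | 5.7 
Animation | 5.95
Sci-Fi    | 7.9 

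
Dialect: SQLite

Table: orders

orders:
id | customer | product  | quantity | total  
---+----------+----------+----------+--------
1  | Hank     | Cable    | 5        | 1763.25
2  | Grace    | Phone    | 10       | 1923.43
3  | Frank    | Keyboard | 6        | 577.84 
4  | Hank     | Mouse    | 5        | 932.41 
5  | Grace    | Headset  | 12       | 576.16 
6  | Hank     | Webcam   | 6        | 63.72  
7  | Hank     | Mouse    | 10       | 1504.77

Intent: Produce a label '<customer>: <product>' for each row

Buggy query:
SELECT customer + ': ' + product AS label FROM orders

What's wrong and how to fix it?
Bug: '+' is numeric addition; on text columns SQLite converts them to 0 instead of concatenating

Fix: Use the || operator for string concatenation

Corrected query:
SELECT customer || ': ' || product AS label FROM orders

Result:
label          
---------------
Hank: Cable    
Grace: Phone   
Frank: Keyboard
Hank: Mouse    
Grace: Headset 
Hank: Webcam   
Hank: Mouse    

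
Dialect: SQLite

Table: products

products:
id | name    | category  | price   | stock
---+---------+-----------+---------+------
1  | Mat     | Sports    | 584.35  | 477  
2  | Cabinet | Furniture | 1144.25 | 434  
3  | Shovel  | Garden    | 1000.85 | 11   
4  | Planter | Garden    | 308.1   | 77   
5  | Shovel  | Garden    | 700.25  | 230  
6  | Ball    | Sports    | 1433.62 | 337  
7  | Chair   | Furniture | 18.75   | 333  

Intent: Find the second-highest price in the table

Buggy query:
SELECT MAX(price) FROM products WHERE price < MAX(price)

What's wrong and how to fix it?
Bug: MAX(price) on the right of the comparison is an aggregate-in-WHERE error

Fix: Put the inner MAX in a scalar subquery

Corrected query:
SELECT MAX(price) FROM products WHERE price < (SELECT MAX(price) FROM products)

Result:
MAX(price)
----------
1144.25   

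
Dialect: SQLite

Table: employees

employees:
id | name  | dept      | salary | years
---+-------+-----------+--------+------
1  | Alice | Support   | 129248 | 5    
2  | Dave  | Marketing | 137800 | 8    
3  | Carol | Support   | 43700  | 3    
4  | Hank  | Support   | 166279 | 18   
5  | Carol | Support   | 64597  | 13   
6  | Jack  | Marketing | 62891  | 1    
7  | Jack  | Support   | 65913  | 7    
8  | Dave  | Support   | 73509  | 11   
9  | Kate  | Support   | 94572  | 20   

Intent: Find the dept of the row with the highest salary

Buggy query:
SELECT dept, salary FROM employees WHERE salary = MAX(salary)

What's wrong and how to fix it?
Bug: WHERE is evaluated per row; an aggregate over the whole table isn't defined there

Fix: Wrap MAX in a scalar subquery so WHERE compares against a single value

Corrected query:
SELECT dept, salary FROM employees WHERE salary = (SELECT MAX(salary) FROM employees)

Result:
dept    | salary
--------+-------
Support | 166279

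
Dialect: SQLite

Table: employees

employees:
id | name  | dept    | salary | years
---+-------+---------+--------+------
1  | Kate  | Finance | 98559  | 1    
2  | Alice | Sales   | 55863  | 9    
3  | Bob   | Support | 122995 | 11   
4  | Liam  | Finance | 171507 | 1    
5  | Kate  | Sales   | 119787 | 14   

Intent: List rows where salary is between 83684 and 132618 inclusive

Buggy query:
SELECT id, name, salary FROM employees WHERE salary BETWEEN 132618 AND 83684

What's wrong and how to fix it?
Bug: BETWEEN expects the lower bound first; with 132618 AND 83684 the range is empty

Fix: Write BETWEEN 83684 AND 132618

Corrected query:
SELECT id, name, salary FROM employees WHERE salary BETWEEN 83684 AND 132618

Result:
id | name | salary
---+------+-------
1  | Kate | 98559 
3  | Bob  | 122995
5  | Kate | 119787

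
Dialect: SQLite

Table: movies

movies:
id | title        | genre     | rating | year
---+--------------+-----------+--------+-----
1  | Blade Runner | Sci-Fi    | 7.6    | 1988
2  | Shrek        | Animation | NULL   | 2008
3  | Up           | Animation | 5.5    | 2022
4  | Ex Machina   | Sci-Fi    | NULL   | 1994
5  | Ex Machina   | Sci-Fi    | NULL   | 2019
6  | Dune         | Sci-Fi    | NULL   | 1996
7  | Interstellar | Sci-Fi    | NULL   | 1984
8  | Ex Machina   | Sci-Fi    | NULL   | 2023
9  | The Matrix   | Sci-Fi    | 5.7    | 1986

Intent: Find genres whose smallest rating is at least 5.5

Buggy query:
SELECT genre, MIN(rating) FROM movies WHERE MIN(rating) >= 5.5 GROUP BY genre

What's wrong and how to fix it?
Bug: MIN() in WHERE is a misuse of aggregate

Fix: Replace WHERE with HAVING after the GROUP BY

Corrected query:
SELECT genre, MIN(rating) FROM movies GROUP BY genre HAVING MIN(rating) >= 5.5

Result:
genre     | MIN(rating)
----------+------------
Animation | 5.5        
Sci-Fi    | 5.7        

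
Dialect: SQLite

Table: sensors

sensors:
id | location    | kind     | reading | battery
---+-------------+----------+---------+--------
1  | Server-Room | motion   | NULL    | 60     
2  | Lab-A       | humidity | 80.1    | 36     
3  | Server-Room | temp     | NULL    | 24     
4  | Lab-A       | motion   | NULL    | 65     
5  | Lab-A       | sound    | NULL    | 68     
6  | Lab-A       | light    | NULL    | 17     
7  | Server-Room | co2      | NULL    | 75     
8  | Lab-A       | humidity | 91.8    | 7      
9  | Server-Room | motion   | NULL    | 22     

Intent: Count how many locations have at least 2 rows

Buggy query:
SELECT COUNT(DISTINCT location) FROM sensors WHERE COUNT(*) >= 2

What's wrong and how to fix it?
Bug: WHERE filters individual rows, not groups, so a group-level COUNT is invalid there

Fix: Group first with HAVING COUNT(*) >= 2, then COUNT the resulting groups

Corrected query:
SELECT COUNT(*) FROM (SELECT location FROM sensors GROUP BY location HAVING COUNT(*) >= 2)

Result:
COUNT(*)
--------
2       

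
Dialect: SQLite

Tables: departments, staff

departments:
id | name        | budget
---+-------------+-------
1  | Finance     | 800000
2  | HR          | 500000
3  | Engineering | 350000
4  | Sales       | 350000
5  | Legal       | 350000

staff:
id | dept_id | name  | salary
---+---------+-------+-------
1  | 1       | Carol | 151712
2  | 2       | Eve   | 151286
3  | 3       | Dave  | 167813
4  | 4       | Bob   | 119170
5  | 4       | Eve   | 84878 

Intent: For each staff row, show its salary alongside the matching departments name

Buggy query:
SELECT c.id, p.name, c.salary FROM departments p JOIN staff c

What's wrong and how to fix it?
Bug: JOIN with no ON clause produces a cartesian product; every staff row pairs with every departments row

Fix: Add ON c.dept_id = p.id to the JOIN

Corrected query:
SELECT c.id, p.name, c.salary FROM departments p JOIN staff c ON c.dept_id = p.id

Result:
id | name        | salary
---+-------------+-------
1  | Finance     | 151712
2  | HR          | 151286
3  | Engineering | 167813
4  | Sales       | 119170
5  | Sales       | 84878 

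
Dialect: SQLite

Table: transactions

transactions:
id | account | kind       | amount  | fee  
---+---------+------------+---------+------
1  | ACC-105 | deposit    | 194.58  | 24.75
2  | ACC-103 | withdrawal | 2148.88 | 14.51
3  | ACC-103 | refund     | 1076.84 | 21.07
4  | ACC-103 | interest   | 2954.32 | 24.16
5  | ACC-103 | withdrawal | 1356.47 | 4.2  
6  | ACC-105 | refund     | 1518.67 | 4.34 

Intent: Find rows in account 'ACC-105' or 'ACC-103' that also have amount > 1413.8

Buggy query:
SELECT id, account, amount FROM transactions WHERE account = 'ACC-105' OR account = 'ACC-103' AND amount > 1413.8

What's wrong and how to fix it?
Bug: AND binds tighter than OR, so this parses as account = 'ACC-105' OR (account = 'ACC-103' AND amount > 1413.8)

Fix: Group the OR with parentheses (or use IN), then AND the threshold

Corrected query:
SELECT id, account, amount FROM transactions WHERE (account = 'ACC-105' OR account = 'ACC-103') AND amount > 1413.8

Result:
id | account | amount 
---+---------+--------
2  | ACC-103 | 2148.88
4  | ACC-103 | 2954.32
6  | ACC-105 | 1518.67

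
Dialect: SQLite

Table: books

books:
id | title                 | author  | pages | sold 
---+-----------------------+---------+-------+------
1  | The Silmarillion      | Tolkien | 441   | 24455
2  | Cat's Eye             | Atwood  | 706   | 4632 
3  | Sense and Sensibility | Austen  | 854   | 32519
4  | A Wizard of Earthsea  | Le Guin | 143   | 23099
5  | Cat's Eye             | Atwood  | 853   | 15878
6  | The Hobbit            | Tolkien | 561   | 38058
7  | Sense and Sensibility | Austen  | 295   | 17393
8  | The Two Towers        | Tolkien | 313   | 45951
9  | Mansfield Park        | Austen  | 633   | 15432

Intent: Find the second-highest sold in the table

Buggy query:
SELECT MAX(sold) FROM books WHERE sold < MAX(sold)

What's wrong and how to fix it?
Bug: The inner MAX is an aggregate inside WHERE, which is not allowed

Fix: Compute the overall MAX in a subquery, then take MAX of rows below it

Corrected query:
SELECT MAX(sold) FROM books WHERE sold < (SELECT MAX(sold) FROM books)

Result:
MAX(sold)
---------
38058    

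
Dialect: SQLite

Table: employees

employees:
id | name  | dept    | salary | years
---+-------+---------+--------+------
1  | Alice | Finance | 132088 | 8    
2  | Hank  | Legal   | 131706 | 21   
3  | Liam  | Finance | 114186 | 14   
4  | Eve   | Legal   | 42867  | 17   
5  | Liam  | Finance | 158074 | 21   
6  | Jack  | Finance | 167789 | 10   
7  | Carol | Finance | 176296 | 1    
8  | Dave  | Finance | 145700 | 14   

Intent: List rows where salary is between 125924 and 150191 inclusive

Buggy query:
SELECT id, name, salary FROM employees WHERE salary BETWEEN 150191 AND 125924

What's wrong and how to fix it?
Bug: The bounds are reversed; BETWEEN a AND b requires a <= b to match anything

Fix: Swap the bounds so the smaller value comes first

Corrected query:
SELECT id, name, salary FROM employees WHERE salary BETWEEN 125924 AND 150191

Result:
id | name  | salary
---+-------+-------
1  | Alice | 132088
2  | Hank  | 131706
8  | Dave  | 145700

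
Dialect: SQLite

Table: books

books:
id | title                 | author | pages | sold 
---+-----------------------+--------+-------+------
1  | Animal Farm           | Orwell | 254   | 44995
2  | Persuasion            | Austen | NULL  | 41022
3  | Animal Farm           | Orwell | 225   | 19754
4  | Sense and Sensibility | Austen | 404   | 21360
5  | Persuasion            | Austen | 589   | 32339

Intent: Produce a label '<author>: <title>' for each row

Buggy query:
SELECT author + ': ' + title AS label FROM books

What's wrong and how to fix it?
Bug: '+' is numeric addition; on text columns SQLite converts them to 0 instead of concatenating

Fix: Use the || operator for string concatenation

Corrected query:
SELECT author || ': ' || title AS label FROM books

Result:
label                        
-----------------------------
Orwell: Animal Farm          
Austen: Persuasion           
Orwell: Animal Farm          
Austen: Sense and Sensibility
Austen: Persuasion           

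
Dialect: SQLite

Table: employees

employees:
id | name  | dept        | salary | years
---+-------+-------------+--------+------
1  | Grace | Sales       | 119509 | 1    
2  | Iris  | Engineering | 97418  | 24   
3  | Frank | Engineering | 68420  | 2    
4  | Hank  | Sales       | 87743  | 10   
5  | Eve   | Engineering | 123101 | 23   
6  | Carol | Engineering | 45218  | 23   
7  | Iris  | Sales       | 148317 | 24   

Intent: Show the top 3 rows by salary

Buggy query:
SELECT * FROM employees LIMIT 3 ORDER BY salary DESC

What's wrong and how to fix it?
Bug: ORDER BY cannot follow LIMIT; LIMIT is the final clause

Fix: Swap the clauses: ORDER BY first, then LIMIT

Corrected query:
SELECT * FROM employees ORDER BY salary DESC LIMIT 3

Result:
id | name  | dept        | salary | years
---+-------+-------------+--------+------
7  | Iris  | Sales       | 148317 | 24   
5  | Eve   | Engineering | 123101 | 23   
1  | Grace | Sales       | 119509 | 1    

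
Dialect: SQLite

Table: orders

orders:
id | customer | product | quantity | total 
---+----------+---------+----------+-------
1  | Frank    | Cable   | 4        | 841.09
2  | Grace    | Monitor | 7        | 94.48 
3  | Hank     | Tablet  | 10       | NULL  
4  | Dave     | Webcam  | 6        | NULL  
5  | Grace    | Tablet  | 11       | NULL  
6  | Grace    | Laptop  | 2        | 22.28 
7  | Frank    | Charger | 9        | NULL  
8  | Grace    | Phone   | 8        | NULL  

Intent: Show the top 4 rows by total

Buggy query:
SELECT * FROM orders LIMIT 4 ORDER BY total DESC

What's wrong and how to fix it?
Bug: LIMIT must come after ORDER BY

Fix: Swap the clauses: ORDER BY first, then LIMIT

Corrected query:
SELECT * FROM orders ORDER BY total DESC LIMIT 4

Result:
id | customer | product | quantity | total 
---+----------+---------+----------+-------
1  | Frank    | Cable   | 4        | 841.09
2  | Grace    | Monitor | 7        | 94.48 
6  | Grace    | Laptop  | 2        | 22.28 
3  | Hank     | Tablet  | 10       | NULL  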